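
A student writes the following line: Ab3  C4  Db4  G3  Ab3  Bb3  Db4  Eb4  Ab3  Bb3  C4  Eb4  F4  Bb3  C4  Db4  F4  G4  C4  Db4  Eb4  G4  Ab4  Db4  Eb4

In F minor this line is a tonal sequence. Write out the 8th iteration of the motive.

Ab4 C5 Db5 G4 Ab4

Taking 5-note groups, the heads are Ab3, Bb3, C4, Db4, Eb4: the pattern moves up a 2nd.
Continuing the starts: F4 → G4 → Ab4.
From Ab4 the diatonic shape gives Ab4 C5 Db5 G4 Ab4.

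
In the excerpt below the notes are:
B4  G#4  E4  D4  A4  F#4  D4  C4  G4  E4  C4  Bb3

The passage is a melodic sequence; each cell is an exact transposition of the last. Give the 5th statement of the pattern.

Taking 4-note groups, the heads are B4, A4, G4: the pattern moves down a 2nd.
Continuing the starts: F4 → Eb4.
Statement 5 starts on Eb4 and keeps the same exact contour: Eb4 C4 Ab3 Gb3.

Eb4 C4 Ab3 Gb3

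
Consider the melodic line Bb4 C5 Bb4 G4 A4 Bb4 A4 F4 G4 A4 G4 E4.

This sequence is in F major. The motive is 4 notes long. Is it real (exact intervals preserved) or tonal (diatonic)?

tonal

Every note is diatonic to F major.
Cell 1 has +2 semitones from note 1 to 2, but cell 2 has +1 — the interval quality changes while the contour stays the same, which is the hallmark of a tonal sequence.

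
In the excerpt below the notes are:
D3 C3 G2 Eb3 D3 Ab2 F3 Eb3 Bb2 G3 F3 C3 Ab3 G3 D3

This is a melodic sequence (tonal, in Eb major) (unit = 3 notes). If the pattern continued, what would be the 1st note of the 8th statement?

The unit is 3 notes. Position-1 pitches of the 5 shown cells: D3, Eb3, F3, G3, Ab3.
Extending up a 2nd: Bb3 → C4 → D4.

D4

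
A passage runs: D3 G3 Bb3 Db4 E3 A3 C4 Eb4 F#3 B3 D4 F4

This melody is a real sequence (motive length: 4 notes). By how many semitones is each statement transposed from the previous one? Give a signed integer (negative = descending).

2

With a 4-note motive the entries are D3, E3, F#3, each up a 2nd from the previous.
Counting half-steps from D3 to E3: 2.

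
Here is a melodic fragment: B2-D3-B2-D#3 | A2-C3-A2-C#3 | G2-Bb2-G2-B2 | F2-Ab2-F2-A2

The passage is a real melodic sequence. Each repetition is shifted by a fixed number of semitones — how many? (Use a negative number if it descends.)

-2

Taking 4-note groups, the heads are B2, A2, G2, F2: the pattern moves down a 2nd.
B2→A2 is 45 − 47 = -2 semitones.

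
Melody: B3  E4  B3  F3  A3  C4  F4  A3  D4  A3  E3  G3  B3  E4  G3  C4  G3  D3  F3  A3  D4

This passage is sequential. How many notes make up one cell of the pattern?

7

There are 21 notes; a 7-note unit gives 3 cells:
B3 E4 B3 F3 A3 C4 F4 | A3 D4 A3 E3 G3 B3 E4 | G3 C4 G3 D3 F3 A3 D4
That's a consistent down a 2nd shift per cell, and no other grouping gives one.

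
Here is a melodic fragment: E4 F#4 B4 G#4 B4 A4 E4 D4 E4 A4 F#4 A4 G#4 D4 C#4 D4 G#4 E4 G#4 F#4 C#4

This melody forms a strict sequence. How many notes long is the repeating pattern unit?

7

Try groups of 7 (3 cells in 21 notes):
E4 F#4 B4 G#4 B4 A4 E4 | D4 E4 A4 F#4 A4 G#4 D4 | C#4 D4 G#4 E4 G#4 F#4 C#4
That's a consistent down a 2nd shift per cell, and no other grouping gives one.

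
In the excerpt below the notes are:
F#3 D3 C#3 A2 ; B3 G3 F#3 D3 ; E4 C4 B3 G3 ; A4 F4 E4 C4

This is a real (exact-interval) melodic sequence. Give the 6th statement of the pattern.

The 4-note cells begin on F#3, B3, E4, A4 — each up a 4th from the last.
Extending up a 4th: D5 → G5.
So cell 6 is G5 Eb5 D5 Bb4.

G5 Eb5 D5 Bb4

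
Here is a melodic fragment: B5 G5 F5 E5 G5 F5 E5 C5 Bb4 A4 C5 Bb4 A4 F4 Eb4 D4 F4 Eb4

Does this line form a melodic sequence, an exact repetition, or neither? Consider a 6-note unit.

Each 6-note cell is the previous one transposed down a 5th.

sequence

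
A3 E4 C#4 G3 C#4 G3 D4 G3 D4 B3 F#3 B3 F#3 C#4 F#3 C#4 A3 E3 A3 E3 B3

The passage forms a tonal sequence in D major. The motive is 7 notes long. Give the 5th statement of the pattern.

D3 A3 F#3 C#3 F#3 C#3 G3

The 7-note cells begin on A3, G3, F#3 — each down a 2nd from the last.
Carrying on: E3 → D3.
So cell 5 is D3 A3 F#3 C#3 F#3 C#3 G3.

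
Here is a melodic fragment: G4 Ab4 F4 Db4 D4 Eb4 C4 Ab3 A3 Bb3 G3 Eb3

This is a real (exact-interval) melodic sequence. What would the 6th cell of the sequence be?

Taking 4-note groups, the heads are G4, D4, A3: the pattern moves down a 4th.
Continuing the starts: E3 → B2 → F#2.
From F#2 the exact shape gives F#2 G2 E2 C2.

F#2 G2 E2 C2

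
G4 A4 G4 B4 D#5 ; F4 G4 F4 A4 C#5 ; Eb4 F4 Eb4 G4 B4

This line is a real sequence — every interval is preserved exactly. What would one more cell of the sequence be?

Db4 Eb4 Db4 F4 A4

Taking 5-note groups, the heads are G4, F4, Eb4: the pattern moves down a 2nd.
Statement 4 starts on Db4 and keeps the same exact contour: Db4 Eb4 Db4 F4 A4.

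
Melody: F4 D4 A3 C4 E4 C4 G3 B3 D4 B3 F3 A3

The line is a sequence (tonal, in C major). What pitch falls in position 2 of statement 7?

E3

Grouping in 4s, the 2nd note of each cell is D4, C4, B3.
Each moves down a 2nd. Continuing: A3 → G3 → F3 → E3.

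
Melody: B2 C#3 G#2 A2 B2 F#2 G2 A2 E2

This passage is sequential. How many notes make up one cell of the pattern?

3

9 notes total. Splitting into 3 groups of 3:
B2 C#3 G#2 | A2 B2 F#2 | G2 A2 E2
Every group is a transposition down a 2nd of the one before; no shorter unit works.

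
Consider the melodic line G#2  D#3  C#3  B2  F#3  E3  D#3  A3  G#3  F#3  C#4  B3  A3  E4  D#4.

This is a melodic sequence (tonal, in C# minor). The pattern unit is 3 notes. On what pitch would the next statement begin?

C#4

The 3-note cells begin on G#2, B2, D#3, F#3, A3 — each up a 3rd from the last.
The next head, up a 3rd from A3, is C#4.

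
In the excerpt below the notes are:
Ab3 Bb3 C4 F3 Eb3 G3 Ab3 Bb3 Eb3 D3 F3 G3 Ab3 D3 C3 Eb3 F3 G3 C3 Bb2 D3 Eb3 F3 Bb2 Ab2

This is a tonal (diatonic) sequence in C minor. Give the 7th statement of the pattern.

The 5-note cells begin on Ab3, G3, F3, Eb3, D3 — each down a 2nd from the last.
Continuing the starts: C3 → Bb2.
From Bb2 the diatonic shape gives Bb2 C3 D3 G2 F2.

Bb2 C3 D3 G2 F2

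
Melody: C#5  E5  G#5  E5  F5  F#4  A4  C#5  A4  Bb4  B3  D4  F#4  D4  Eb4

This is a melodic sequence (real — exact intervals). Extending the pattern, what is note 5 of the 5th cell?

Db3

With 5-note cells, note 5 of each statement runs F5, Bb4, Eb4.
Extending down a 5th: Ab3 → Db3.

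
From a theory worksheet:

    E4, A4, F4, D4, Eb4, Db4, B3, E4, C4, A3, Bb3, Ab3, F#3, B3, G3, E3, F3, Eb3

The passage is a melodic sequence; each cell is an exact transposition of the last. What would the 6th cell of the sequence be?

D#2 G#2 E2 C#2 D2 C2

Taking 6-note groups, the heads are E4, B3, F#3: the pattern moves down a 4th.
Extending down a 4th: C#3 → G#2 → D#2.
From D#2 the exact shape gives D#2 G#2 E2 C#2 D2 C2.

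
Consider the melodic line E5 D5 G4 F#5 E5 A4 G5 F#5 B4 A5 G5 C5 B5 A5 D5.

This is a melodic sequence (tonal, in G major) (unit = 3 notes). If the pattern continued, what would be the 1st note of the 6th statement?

Grouping in 3s, the 1st note of each cell is E5, F#5, G5, A5, B5.
From B5, up a 2nd gives C6.

C6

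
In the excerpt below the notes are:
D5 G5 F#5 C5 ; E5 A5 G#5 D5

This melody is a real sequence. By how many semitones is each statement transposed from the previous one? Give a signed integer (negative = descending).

Taking 4-note groups, the heads are D5, E5: the pattern moves up a 2nd.
D5→E5 is 76 − 74 = 2 semitones.

2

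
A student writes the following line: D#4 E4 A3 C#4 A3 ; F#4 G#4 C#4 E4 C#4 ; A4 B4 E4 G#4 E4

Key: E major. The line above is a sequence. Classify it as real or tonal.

tonal

Every note is diatonic to E major.
Cell 1 has +1 semitones from note 1 to 2, but cell 2 has +2 — the interval quality changes while the contour stays the same, which is the hallmark of a tonal sequence.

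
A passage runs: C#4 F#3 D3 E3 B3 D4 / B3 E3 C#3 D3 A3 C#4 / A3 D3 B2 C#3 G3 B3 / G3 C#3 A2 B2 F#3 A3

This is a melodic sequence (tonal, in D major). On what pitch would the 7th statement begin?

D3

Taking 6-note groups, the heads are C#4, B3, A3, G3: the pattern moves down a 2nd.
Extending the heads down a 2nd: F#3 → E3 → D3.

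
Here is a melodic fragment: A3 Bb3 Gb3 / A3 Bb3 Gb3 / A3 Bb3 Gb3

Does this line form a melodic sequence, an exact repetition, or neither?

repetition

Each 3-note cell is identical (A3 Bb3 Gb3), restated at the same pitch.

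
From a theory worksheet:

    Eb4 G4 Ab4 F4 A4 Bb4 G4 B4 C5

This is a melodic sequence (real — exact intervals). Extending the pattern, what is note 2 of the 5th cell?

D#5

With 3-note cells, note 2 of each statement runs G4, A4, B4.
Carrying that up a 2nd forward: C#5 → D#5.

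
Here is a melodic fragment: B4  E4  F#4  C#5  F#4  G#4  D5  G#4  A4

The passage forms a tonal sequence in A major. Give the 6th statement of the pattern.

G#5 C#5 D5

With a 3-note motive the entries are B4, C#5, D5, each up a 2nd from the previous.
Carrying on: E5 → F#5 → G#5.
From G#5 the diatonic shape gives G#5 C#5 D5.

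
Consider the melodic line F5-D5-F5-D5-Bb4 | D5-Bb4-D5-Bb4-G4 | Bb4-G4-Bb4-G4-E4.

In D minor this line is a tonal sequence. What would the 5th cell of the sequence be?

E4 C4 E4 C4 A3

The 5-note cells begin on F5, D5, Bb4 — each down a 3rd from the last.
Extending down a 3rd: G4 → E4.
So cell 5 is E4 C4 E4 C4 A3.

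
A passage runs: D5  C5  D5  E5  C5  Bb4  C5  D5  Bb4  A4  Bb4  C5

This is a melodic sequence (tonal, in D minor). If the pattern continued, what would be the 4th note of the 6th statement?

G4

With 4-note cells, note 4 of each statement runs E5, D5, C5.
Each moves down a 2nd. Continuing: Bb4 → A4 → G4.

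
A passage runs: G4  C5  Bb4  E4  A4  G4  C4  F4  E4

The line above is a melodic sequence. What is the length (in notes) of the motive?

3

Try groups of 3 (3 cells in 9 notes):
G4 C5 Bb4 | E4 A4 G4 | C4 F4 E4
That's a consistent down a 3rd shift per cell, and no other grouping gives one.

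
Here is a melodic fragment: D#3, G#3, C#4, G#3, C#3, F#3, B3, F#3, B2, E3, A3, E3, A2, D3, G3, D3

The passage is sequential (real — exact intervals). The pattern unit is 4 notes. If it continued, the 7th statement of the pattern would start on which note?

The 4-note cells begin on D#3, C#3, B2, A2 — each down a 2nd from the last.
Extending the heads down a 2nd: G2 → F2 → Eb2.

Eb2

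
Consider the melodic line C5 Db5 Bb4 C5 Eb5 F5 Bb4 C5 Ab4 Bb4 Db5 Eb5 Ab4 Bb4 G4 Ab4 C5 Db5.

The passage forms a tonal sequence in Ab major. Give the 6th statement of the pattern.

Taking 6-note groups, the heads are C5, Bb4, Ab4: the pattern moves down a 2nd.
Carrying on: G4 → F4 → Eb4.
So cell 6 is Eb4 F4 Db4 Eb4 G4 Ab4.

Eb4 F4 Db4 Eb4 G4 Ab4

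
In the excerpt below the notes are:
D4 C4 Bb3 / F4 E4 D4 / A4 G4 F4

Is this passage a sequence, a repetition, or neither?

Each 3-note cell is the previous one transposed up a 3rd.

sequence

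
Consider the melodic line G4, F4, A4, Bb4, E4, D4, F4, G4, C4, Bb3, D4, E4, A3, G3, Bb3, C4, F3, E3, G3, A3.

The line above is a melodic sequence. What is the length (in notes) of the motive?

20 notes total. Splitting into 5 groups of 4:
G4 F4 A4 Bb4 | E4 D4 F4 G4 | C4 Bb3 D4 E4 | A3 G3 Bb3 C4 | F3 E3 G3 A3
Each cell is the previous one down a 3rd — so the unit is 4 notes.

4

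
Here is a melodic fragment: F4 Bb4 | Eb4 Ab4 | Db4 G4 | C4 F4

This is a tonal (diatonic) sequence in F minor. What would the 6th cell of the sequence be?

Unit = 2 notes; the statements start on F4, Eb4, Db4, C4, moving down a 2nd each time.
Extending down a 2nd: Bb3 → Ab3.
From Ab3 the diatonic shape gives Ab3 Db4.

Ab3 Db4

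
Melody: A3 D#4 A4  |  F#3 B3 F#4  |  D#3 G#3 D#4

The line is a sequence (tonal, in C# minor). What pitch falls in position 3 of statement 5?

G#3

The unit is 3 notes. Position-3 pitches of the 3 shown cells: A4, F#4, D#4.
Carrying that down a 3rd forward: B3 → G#3.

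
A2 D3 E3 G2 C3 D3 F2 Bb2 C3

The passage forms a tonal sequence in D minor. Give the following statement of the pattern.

E2 A2 Bb2

Unit = 3 notes; the statements start on A2, G2, F2, moving down a 2nd each time.
So cell 4 is E2 A2 Bb2.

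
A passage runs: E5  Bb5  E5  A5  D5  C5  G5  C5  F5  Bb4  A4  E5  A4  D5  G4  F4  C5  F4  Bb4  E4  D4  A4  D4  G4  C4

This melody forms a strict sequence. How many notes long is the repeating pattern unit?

5

25 notes total. Splitting into 5 groups of 5:
E5 Bb5 E5 A5 D5 | C5 G5 C5 F5 Bb4 | A4 E5 A4 D5 G4 | F4 C5 F4 Bb4 E4 | D4 A4 D4 G4 C4
Each cell is the previous one down a 3rd — so the unit is 5 notes.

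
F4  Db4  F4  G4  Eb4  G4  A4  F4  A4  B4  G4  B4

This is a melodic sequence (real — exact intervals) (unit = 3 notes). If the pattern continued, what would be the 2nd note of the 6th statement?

With 3-note cells, note 2 of each statement runs Db4, Eb4, F4, G4.
Carrying that up a 2nd forward: A4 → B4.

B4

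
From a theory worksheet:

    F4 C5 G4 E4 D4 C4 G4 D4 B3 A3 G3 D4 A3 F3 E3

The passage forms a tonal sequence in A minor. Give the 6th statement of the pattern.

The 5-note cells begin on F4, C4, G3 — each down a 4th from the last.
Continuing the starts: D3 → A2 → E2.
So cell 6 is E2 B2 F2 D2 C2.

E2 B2 F2 D2 C2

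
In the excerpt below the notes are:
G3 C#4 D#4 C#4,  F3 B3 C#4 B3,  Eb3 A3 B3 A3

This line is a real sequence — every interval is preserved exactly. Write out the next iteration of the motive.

Db3 G3 A3 G3

The 4-note cells begin on G3, F3, Eb3 — each down a 2nd from the last.
From Db3 the exact shape gives Db3 G3 A3 G3.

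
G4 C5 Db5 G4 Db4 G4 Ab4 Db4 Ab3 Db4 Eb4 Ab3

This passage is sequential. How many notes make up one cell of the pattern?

12 notes total. Splitting into 3 groups of 4:
G4 C5 Db5 G4 | Db4 G4 Ab4 Db4 | Ab3 Db4 Eb4 Ab3
Each cell is the previous one down a 4th — so the unit is 4 notes.

4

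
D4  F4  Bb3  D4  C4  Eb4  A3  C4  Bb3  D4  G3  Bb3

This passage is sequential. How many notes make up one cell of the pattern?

Try groups of 4 (3 cells in 12 notes):
D4 F4 Bb3 D4 | C4 Eb4 A3 C4 | Bb3 D4 G3 Bb3
That's a consistent down a 2nd shift per cell, and no other grouping gives one.

4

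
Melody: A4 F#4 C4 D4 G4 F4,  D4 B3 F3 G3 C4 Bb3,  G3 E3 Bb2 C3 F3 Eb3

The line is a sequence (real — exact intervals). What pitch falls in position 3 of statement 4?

Eb2

The unit is 6 notes. Position-3 pitches of the 3 shown cells: C4, F3, Bb2.
Each moves down a 5th; the next is Eb2.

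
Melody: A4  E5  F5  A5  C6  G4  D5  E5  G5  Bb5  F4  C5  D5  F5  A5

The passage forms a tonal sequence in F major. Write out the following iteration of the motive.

The 5-note cells begin on A4, G4, F4 — each down a 2nd from the last.
So cell 4 is E4 Bb4 C5 E5 G5.

E4 Bb4 C5 E5 G5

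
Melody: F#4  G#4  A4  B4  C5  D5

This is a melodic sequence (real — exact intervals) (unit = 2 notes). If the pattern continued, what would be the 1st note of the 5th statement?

Gb5

With 2-note cells, note 1 of each statement runs F#4, A4, C5.
Each moves up a 3rd. Continuing: Eb5 → Gb5.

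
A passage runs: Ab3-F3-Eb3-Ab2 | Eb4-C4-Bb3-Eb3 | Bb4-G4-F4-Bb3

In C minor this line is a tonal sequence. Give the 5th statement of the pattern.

C6 Ab5 G5 C5

Taking 4-note groups, the heads are Ab3, Eb4, Bb4: the pattern moves up a 5th.
Continuing the starts: F5 → C6.
Statement 5 starts on C6 and keeps the same diatonic contour: C6 Ab5 G5 C5.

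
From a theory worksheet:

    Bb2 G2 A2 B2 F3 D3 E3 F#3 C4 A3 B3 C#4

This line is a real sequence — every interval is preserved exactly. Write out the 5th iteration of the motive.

D5 B4 C#5 D#5

Unit = 4 notes; the statements start on Bb2, F3, C4, moving up a 5th each time.
Continuing the starts: G4 → D5.
From D5 the exact shape gives D5 B4 C#5 D#5.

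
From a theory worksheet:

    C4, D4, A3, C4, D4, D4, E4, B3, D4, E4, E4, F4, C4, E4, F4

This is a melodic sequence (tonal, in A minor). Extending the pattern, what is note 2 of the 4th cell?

With 5-note cells, note 2 of each statement runs D4, E4, F4.
From F4, up a 2nd gives G4.

G4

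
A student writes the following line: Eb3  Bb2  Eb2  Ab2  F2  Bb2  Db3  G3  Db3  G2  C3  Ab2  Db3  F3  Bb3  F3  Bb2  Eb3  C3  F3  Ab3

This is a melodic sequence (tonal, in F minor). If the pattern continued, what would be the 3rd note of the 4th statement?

Db3

With 7-note cells, note 3 of each statement runs Eb2, G2, Bb2.
From Bb2, up a 3rd gives Db3.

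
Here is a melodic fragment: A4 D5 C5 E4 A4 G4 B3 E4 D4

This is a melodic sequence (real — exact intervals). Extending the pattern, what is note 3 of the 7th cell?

F#2

The unit is 3 notes. Position-3 pitches of the 3 shown cells: C5, G4, D4.
Carrying that down a 4th forward: A3 → E3 → B2 → F#2.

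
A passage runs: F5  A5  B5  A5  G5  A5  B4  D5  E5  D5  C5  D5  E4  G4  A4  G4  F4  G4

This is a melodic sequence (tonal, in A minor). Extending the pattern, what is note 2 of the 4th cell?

With 6-note cells, note 2 of each statement runs A5, D5, G4.
From G4, down a 5th gives C4.

C4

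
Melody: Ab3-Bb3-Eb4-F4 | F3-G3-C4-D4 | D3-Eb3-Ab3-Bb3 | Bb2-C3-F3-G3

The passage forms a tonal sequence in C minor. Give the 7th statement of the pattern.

With a 4-note motive the entries are Ab3, F3, D3, Bb2, each down a 3rd from the previous.
Continuing the starts: G2 → Eb2 → C2.
So cell 7 is C2 D2 G2 Ab2.

C2 D2 G2 Ab2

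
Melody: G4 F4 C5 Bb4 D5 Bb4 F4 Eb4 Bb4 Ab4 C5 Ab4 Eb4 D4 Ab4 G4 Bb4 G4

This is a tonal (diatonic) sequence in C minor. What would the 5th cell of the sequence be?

C4 Bb3 F4 Eb4 G4 Eb4

Taking 6-note groups, the heads are G4, F4, Eb4: the pattern moves down a 2nd.
Extending down a 2nd: D4 → C4.
So cell 5 is C4 Bb3 F4 Eb4 G4 Eb4.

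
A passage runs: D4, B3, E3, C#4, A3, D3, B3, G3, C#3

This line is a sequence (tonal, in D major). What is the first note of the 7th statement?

The 3-note cells begin on D4, C#4, B3 — each down a 2nd from the last.
Continuing: A3 → G3 → F#3 → E3. Statement 7 starts on E3.

E3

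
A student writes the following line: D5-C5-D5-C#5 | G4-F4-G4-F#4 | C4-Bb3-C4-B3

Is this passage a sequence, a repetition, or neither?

Each 4-note cell is the previous one transposed down a 5th.

sequence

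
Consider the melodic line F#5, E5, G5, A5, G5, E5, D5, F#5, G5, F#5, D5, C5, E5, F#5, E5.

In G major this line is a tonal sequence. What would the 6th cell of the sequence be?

Taking 5-note groups, the heads are F#5, E5, D5: the pattern moves down a 2nd.
Continuing the starts: C5 → B4 → A4.
Statement 6 starts on A4 and keeps the same diatonic contour: A4 G4 B4 C5 B4.

A4 G4 B4 C5 B4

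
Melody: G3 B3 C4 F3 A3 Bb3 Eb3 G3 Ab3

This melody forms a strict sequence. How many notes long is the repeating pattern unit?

Try groups of 3 (3 cells in 9 notes):
G3 B3 C4 | F3 A3 Bb3 | Eb3 G3 Ab3
Each cell is the previous one down a 2nd — so the unit is 3 notes.

3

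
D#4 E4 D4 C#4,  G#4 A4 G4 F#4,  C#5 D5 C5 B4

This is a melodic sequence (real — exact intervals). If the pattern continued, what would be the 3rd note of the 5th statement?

Bb5

Grouping in 4s, the 3rd note of each cell is D4, G4, C5.
Extending up a 4th: F5 → Bb5.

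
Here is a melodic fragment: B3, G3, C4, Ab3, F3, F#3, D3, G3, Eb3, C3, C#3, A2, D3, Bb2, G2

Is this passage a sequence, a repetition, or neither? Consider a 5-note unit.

sequence

Each 5-note cell is the previous one transposed down a 4th.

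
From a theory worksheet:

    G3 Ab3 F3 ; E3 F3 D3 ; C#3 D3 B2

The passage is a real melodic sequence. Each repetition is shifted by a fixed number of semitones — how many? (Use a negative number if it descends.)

-3

With a 3-note motive the entries are G3, E3, C#3, each down a 3rd from the previous.
G3→E3 is 52 − 55 = -3 semitones.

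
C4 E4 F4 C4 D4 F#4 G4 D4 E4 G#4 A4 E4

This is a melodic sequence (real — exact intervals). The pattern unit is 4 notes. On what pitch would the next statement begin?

F#4

With a 4-note motive the entries are C4, D4, E4, each up a 2nd from the previous.
One more step up a 2nd gives F#4.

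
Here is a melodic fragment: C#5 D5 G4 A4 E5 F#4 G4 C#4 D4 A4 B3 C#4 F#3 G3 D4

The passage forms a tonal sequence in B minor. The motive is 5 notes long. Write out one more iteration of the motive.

E3 F#3 B2 C#3 G3

Taking 5-note groups, the heads are C#5, F#4, B3: the pattern moves down a 5th.
So cell 4 is E3 F#3 B2 C#3 G3.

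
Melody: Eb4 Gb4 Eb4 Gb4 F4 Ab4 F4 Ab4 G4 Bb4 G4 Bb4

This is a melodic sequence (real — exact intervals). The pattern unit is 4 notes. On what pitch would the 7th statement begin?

The 4-note cells begin on Eb4, F4, G4 — each up a 2nd from the last.
Continuing: A4 → B4 → C#5 → D#5. Statement 7 starts on D#5.

D#5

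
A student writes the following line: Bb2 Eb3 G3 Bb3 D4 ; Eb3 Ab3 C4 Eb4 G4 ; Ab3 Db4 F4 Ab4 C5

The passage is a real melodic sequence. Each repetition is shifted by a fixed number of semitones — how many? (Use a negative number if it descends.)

5

The 5-note cells begin on Bb2, Eb3, Ab3 — each up a 4th from the last.
Bb2 to Eb3 spans +5 semitones.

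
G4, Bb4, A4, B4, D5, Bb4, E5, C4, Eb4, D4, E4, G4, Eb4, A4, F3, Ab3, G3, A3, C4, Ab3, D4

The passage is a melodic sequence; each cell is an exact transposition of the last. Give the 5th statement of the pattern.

Eb2 Gb2 F2 G2 Bb2 Gb2 C3

The 7-note cells begin on G4, C4, F3 — each down a 5th from the last.
Extending down a 5th: Bb2 → Eb2.
So cell 5 is Eb2 Gb2 F2 G2 Bb2 Gb2 C3.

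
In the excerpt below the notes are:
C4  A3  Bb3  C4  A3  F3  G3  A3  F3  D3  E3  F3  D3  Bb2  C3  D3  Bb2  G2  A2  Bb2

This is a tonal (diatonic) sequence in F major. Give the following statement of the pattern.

G2 E2 F2 G2

With a 4-note motive the entries are C4, A3, F3, D3, Bb2, each down a 3rd from the previous.
From G2 the diatonic shape gives G2 E2 F2 G2.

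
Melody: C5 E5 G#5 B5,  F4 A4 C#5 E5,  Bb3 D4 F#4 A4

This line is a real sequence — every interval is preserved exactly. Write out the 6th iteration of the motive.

Taking 4-note groups, the heads are C5, F4, Bb3: the pattern moves down a 5th.
Continuing the starts: Eb3 → Ab2 → Db2.
From Db2 the exact shape gives Db2 F2 A2 C3.

Db2 F2 A2 C3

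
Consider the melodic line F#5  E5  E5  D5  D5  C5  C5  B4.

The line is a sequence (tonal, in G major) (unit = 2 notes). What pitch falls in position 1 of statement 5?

B4

With 2-note cells, note 1 of each statement runs F#5, E5, D5, C5.
One more down a 2nd gives B4.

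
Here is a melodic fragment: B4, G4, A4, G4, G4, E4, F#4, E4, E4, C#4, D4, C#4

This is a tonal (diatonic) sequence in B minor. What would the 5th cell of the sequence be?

A3 F#3 G3 F#3

Taking 4-note groups, the heads are B4, G4, E4: the pattern moves down a 3rd.
Extending down a 3rd: C#4 → A3.
Statement 5 starts on A3 and keeps the same diatonic contour: A3 F#3 G3 F#3.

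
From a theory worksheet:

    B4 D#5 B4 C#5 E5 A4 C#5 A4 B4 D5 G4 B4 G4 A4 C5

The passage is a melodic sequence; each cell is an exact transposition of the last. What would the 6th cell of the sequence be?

Db4 F4 Db4 Eb4 Gb4

The 5-note cells begin on B4, A4, G4 — each down a 2nd from the last.
Extending down a 2nd: F4 → Eb4 → Db4.
From Db4 the exact shape gives Db4 F4 Db4 Eb4 Gb4.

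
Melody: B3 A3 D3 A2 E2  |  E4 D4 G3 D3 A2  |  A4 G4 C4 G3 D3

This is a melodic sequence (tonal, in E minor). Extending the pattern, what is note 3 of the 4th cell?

F#4

The unit is 5 notes. Position-3 pitches of the 3 shown cells: D3, G3, C4.
Each moves up a 4th; the next is F#4.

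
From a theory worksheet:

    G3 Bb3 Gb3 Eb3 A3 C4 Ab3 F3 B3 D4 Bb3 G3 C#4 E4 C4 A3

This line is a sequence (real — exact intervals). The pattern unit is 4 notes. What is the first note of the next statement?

D#4

The 4-note cells begin on G3, A3, B3, C#4 — each up a 2nd from the last.
The next head, up a 2nd from C#4, is D#4.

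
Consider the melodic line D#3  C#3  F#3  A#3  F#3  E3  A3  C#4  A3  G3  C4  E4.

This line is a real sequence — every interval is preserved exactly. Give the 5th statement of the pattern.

Eb4 Db4 Gb4 Bb4

Taking 4-note groups, the heads are D#3, F#3, A3: the pattern moves up a 3rd.
Carrying on: C4 → Eb4.
Statement 5 starts on Eb4 and keeps the same exact contour: Eb4 Db4 Gb4 Bb4.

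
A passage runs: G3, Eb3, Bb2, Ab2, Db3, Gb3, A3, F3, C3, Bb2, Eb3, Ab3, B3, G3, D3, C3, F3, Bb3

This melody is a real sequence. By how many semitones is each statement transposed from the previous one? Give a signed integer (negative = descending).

2

The 6-note cells begin on G3, A3, B3 — each up a 2nd from the last.
G3→A3 is 57 − 55 = 2 semitones.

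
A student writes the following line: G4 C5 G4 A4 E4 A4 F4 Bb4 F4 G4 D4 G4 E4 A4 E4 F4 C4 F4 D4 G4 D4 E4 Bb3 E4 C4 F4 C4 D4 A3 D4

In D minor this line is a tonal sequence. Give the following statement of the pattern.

Bb3 E4 Bb3 C4 G3 C4

The 6-note cells begin on G4, F4, E4, D4, C4 — each down a 2nd from the last.
From Bb3 the diatonic shape gives Bb3 E4 Bb3 C4 G3 C4.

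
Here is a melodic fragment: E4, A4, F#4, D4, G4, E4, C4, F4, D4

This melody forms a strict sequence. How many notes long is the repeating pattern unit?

Try groups of 3 (3 cells in 9 notes):
E4 A4 F#4 | D4 G4 E4 | C4 F4 D4
That's a consistent down a 2nd shift per cell, and no other grouping gives one.

3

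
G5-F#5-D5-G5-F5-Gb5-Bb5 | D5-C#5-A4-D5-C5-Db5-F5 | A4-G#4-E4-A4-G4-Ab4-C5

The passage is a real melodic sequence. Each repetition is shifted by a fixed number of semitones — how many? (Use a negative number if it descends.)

-5

Unit = 7 notes; the statements start on G5, D5, A4, moving down a 4th each time.
G5→D5 is 74 − 79 = -5 semitones.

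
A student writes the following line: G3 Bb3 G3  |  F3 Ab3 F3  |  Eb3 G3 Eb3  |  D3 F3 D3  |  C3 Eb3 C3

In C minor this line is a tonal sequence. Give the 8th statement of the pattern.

G2 Bb2 G2

With a 3-note motive the entries are G3, F3, Eb3, D3, C3, each down a 2nd from the previous.
Carrying on: Bb2 → Ab2 → G2.
From G2 the diatonic shape gives G2 Bb2 G2.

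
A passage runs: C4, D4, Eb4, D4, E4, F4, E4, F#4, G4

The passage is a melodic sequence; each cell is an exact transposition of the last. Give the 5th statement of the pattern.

With a 3-note motive the entries are C4, D4, E4, each up a 2nd from the previous.
Carrying on: F#4 → G#4.
So cell 5 is G#4 A#4 B4.

G#4 A#4 B4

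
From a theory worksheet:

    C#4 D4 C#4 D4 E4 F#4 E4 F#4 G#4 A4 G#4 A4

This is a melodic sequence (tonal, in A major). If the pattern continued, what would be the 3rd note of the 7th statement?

A5

Grouping in 4s, the 3rd note of each cell is C#4, E4, G#4.
Carrying that up a 3rd forward: B4 → D5 → F#5 → A5.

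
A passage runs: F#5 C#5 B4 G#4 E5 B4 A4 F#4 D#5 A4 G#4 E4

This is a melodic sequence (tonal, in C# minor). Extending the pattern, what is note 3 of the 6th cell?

D#4

The unit is 4 notes. Position-3 pitches of the 3 shown cells: B4, A4, G#4.
Extending down a 2nd: F#4 → E4 → D#4.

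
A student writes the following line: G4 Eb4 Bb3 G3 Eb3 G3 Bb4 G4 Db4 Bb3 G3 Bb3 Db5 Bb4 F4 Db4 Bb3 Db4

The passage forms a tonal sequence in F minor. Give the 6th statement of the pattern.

C6 Ab5 Eb5 C5 Ab4 C5

Taking 6-note groups, the heads are G4, Bb4, Db5: the pattern moves up a 3rd.
Carrying on: F5 → Ab5 → C6.
Statement 6 starts on C6 and keeps the same diatonic contour: C6 Ab5 Eb5 C5 Ab4 C5.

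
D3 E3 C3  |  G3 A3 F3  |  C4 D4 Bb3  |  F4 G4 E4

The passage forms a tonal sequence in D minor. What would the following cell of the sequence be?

Bb4 C5 A4

Taking 3-note groups, the heads are D3, G3, C4, F4: the pattern moves up a 4th.
So cell 5 is Bb4 C5 A4.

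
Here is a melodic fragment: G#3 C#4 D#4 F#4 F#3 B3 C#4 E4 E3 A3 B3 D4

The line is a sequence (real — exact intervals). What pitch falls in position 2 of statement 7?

With 4-note cells, note 2 of each statement runs C#4, B3, A3.
Each moves down a 2nd. Continuing: G3 → F3 → Eb3 → Db3.

Db3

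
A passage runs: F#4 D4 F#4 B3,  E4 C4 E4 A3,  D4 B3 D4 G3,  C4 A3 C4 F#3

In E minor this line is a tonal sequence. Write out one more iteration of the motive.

B3 G3 B3 E3

The 4-note cells begin on F#4, E4, D4, C4 — each down a 2nd from the last.
So cell 5 is B3 G3 B3 E3.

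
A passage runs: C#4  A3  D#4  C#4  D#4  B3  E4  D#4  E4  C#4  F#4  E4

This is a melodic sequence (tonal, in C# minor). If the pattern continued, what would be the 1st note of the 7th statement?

Grouping in 4s, the 1st note of each cell is C#4, D#4, E4.
Carrying that up a 2nd forward: F#4 → G#4 → A4 → B4.

B4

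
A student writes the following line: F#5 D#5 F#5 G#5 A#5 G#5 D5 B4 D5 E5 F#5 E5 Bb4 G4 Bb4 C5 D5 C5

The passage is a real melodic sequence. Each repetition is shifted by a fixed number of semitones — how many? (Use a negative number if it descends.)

The 6-note cells begin on F#5, D5, Bb4 — each down a 3rd from the last.
F#5 to D5 spans -4 semitones.

-4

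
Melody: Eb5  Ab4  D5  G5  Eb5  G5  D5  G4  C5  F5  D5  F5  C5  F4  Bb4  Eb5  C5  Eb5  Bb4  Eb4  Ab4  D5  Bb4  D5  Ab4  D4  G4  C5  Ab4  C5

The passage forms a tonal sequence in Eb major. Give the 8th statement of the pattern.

With a 6-note motive the entries are Eb5, D5, C5, Bb4, Ab4, each down a 2nd from the previous.
Carrying on: G4 → F4 → Eb4.
From Eb4 the diatonic shape gives Eb4 Ab3 D4 G4 Eb4 G4.

Eb4 Ab3 D4 G4 Eb4 G4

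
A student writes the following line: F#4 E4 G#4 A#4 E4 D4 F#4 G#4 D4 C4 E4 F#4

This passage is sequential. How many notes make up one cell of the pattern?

12 notes total. Splitting into 3 groups of 4:
F#4 E4 G#4 A#4 | E4 D4 F#4 G#4 | D4 C4 E4 F#4
That's a consistent down a 2nd shift per cell, and no other grouping gives one.

4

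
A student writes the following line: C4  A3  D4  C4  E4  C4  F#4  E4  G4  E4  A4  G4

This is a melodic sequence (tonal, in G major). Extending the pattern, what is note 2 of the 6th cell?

D5

The unit is 4 notes. Position-2 pitches of the 3 shown cells: A3, C4, E4.
Each moves up a 3rd. Continuing: G4 → B4 → D5.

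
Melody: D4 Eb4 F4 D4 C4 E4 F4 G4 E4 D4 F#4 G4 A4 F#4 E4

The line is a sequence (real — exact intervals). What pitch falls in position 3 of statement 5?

C#5

The unit is 5 notes. Position-3 pitches of the 3 shown cells: F4, G4, A4.
Extending up a 2nd: B4 → C#5.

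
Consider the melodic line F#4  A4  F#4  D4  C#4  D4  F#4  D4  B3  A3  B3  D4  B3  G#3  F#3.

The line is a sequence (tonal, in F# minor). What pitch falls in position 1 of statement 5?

The unit is 5 notes. Position-1 pitches of the 3 shown cells: F#4, D4, B3.
Each moves down a 3rd. Continuing: G#3 → E3.

E3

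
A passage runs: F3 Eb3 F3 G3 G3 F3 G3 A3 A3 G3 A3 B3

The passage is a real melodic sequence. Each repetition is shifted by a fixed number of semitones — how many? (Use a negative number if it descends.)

2

Taking 4-note groups, the heads are F3, G3, A3: the pattern moves up a 2nd.
F3→G3 is 55 − 53 = 2 semitones.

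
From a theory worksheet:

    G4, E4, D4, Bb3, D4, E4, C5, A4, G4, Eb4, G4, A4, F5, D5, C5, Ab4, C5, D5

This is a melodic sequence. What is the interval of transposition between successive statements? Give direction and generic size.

up a 4th

With a 6-note motive the entries are G4, C5, F5, each up a 4th from the previous.
G4 to C5 is up a 4th.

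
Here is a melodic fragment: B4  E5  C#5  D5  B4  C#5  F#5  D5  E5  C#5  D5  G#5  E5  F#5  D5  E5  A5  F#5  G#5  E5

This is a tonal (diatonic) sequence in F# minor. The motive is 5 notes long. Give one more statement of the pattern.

With a 5-note motive the entries are B4, C#5, D5, E5, each up a 2nd from the previous.
Statement 5 starts on F#5 and keeps the same diatonic contour: F#5 B5 G#5 A5 F#5.

F#5 B5 G#5 A5 F#5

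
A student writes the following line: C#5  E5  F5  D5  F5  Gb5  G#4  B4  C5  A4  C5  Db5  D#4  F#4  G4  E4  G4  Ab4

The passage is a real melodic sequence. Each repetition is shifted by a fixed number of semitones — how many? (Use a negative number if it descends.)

-5

With a 6-note motive the entries are C#5, G#4, D#4, each down a 4th from the previous.
C#5 to G#4 spans -5 semitones.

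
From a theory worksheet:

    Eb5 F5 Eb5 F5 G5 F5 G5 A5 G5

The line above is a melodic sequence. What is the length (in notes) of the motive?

3

9 notes total. Splitting into 3 groups of 3:
Eb5 F5 Eb5 | F5 G5 F5 | G5 A5 G5
Each cell is the previous one up a 2nd — so the unit is 3 notes.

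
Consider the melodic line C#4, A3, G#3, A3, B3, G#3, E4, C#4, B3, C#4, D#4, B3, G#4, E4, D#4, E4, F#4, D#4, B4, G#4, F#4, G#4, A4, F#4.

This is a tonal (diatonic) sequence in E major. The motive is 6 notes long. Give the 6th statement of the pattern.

F#5 D#5 C#5 D#5 E5 C#5

The 6-note cells begin on C#4, E4, G#4, B4 — each up a 3rd from the last.
Extending up a 3rd: D#5 → F#5.
From F#5 the diatonic shape gives F#5 D#5 C#5 D#5 E5 C#5.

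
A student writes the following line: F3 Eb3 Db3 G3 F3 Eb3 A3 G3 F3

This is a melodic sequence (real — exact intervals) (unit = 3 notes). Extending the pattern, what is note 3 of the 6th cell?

Grouping in 3s, the 3rd note of each cell is Db3, Eb3, F3.
Carrying that up a 2nd forward: G3 → A3 → B3.

B3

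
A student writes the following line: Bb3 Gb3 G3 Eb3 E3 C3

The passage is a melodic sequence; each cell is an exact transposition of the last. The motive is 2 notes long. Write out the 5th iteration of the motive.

With a 2-note motive the entries are Bb3, G3, E3, each down a 3rd from the previous.
Extending down a 3rd: C#3 → A#2.
From A#2 the exact shape gives A#2 F#2.

A#2 F#2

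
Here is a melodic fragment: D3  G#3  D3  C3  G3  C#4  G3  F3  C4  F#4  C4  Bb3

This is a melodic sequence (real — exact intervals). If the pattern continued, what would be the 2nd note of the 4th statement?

B4

With 4-note cells, note 2 of each statement runs G#3, C#4, F#4.
Each moves up a 4th; the next is B4.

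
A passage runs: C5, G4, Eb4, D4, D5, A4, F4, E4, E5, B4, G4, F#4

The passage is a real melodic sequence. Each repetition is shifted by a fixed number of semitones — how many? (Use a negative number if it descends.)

2

The 4-note cells begin on C5, D5, E5 — each up a 2nd from the last.
C5→D5 is 74 − 72 = 2 semitones.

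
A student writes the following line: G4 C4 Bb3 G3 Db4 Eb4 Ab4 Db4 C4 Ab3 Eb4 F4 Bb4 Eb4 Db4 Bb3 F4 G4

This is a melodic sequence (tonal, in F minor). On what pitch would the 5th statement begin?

Db5

The 6-note cells begin on G4, Ab4, Bb4 — each up a 2nd from the last.
Extending the heads up a 2nd: C5 → Db5.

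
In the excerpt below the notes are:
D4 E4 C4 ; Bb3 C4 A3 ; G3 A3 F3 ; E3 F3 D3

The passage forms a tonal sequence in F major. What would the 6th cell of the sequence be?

A2 Bb2 G2

Taking 3-note groups, the heads are D4, Bb3, G3, E3: the pattern moves down a 3rd.
Extending down a 3rd: C3 → A2.
From A2 the diatonic shape gives A2 Bb2 G2.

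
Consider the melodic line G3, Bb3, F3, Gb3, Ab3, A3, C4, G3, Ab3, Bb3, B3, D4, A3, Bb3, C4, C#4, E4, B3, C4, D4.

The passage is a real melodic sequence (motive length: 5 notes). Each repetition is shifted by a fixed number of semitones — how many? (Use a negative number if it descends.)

With a 5-note motive the entries are G3, A3, B3, C#4, each up a 2nd from the previous.
G3 to A3 spans +2 semitones.

2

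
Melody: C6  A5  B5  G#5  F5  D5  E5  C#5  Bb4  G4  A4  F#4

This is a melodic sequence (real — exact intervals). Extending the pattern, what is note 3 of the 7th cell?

Grouping in 4s, the 3rd note of each cell is B5, E5, A4.
Each moves down a 5th. Continuing: D4 → G3 → C3 → F2.

F2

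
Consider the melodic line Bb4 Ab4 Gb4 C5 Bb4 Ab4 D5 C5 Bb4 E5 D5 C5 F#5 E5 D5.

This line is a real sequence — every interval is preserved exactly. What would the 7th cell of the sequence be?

Taking 3-note groups, the heads are Bb4, C5, D5, E5, F#5: the pattern moves up a 2nd.
Continuing the starts: G#5 → A#5.
From A#5 the exact shape gives A#5 G#5 F#5.

A#5 G#5 F#5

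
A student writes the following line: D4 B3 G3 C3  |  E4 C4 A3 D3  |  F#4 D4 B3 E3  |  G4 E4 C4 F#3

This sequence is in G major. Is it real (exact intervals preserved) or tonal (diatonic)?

tonal

Every note is diatonic to G major.
Cell 1 has -3 semitones from note 1 to 2, but cell 2 has -4 — the interval quality changes while the contour stays the same, which is the hallmark of a tonal sequence.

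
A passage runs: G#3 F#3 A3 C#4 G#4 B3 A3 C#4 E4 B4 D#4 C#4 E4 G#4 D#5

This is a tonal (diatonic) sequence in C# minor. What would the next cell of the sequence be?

F#4 E4 G#4 B4 F#5

Taking 5-note groups, the heads are G#3, B3, D#4: the pattern moves up a 3rd.
From F#4 the diatonic shape gives F#4 E4 G#4 B4 F#5.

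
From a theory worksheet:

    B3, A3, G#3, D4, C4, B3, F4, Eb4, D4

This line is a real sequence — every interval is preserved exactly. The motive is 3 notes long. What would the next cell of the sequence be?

With a 3-note motive the entries are B3, D4, F4, each up a 3rd from the previous.
From Ab4 the exact shape gives Ab4 Gb4 F4.

Ab4 Gb4 F4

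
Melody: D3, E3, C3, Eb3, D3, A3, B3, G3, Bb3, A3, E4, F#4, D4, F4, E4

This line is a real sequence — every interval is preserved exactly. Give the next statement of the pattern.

Unit = 5 notes; the statements start on D3, A3, E4, moving up a 5th each time.
From B4 the exact shape gives B4 C#5 A4 C5 B4.

B4 C#5 A4 C5 B4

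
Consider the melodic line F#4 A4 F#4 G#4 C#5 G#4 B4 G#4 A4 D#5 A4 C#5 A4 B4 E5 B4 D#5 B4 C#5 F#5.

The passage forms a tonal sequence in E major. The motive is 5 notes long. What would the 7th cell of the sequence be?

E5 G#5 E5 F#5 B5

Taking 5-note groups, the heads are F#4, G#4, A4, B4: the pattern moves up a 2nd.
Extending up a 2nd: C#5 → D#5 → E5.
So cell 7 is E5 G#5 E5 F#5 B5.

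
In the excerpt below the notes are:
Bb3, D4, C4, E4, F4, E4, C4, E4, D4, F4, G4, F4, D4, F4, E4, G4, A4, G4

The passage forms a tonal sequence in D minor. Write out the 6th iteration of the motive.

Taking 6-note groups, the heads are Bb3, C4, D4: the pattern moves up a 2nd.
Continuing the starts: E4 → F4 → G4.
From G4 the diatonic shape gives G4 Bb4 A4 C5 D5 C5.

G4 Bb4 A4 C5 D5 C5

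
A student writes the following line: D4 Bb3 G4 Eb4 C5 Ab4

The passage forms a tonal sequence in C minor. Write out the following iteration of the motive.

With a 2-note motive the entries are D4, G4, C5, each up a 4th from the previous.
From F5 the diatonic shape gives F5 D5.

F5 D5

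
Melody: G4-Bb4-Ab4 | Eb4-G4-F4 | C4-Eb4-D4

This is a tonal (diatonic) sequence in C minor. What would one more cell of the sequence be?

With a 3-note motive the entries are G4, Eb4, C4, each down a 3rd from the previous.
So cell 4 is Ab3 C4 Bb3.

Ab3 C4 Bb3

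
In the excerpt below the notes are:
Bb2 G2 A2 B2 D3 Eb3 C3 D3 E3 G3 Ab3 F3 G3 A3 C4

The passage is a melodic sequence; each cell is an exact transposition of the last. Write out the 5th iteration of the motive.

Gb4 Eb4 F4 G4 Bb4

With a 5-note motive the entries are Bb2, Eb3, Ab3, each up a 4th from the previous.
Continuing the starts: Db4 → Gb4.
From Gb4 the exact shape gives Gb4 Eb4 F4 G4 Bb4.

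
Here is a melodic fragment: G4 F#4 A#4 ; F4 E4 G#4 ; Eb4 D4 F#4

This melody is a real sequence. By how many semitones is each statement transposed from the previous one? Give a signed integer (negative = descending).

-2

The 3-note cells begin on G4, F4, Eb4 — each down a 2nd from the last.
G4→F4 is 65 − 67 = -2 semitones.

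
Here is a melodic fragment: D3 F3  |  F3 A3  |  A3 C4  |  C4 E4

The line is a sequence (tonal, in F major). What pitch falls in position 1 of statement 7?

Bb4

With 2-note cells, note 1 of each statement runs D3, F3, A3, C4.
Each moves up a 3rd. Continuing: E4 → G4 → Bb4.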